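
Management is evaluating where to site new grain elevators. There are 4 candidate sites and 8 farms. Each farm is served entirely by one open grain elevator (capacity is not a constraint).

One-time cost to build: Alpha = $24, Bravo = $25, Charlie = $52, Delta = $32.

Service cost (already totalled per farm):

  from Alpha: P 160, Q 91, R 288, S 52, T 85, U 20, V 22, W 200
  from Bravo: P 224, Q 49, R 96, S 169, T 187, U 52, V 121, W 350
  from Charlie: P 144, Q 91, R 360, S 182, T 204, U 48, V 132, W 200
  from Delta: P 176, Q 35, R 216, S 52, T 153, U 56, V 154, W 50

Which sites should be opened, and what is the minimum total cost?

Open Alpha, Bravo and Delta; minimum total cost 601.

For any fixed open set, each farm goes to its cheapest open site; total = fixed + service.
{Alpha, Bravo, Delta}: P→Alpha 160, Q→Delta 35, R→Bravo 96, S→Alpha 52, T→Alpha 85, U→Alpha 20, V→Alpha 22, W→Delta 50. Service 520; fixed 81; total 601.
{Alpha, Bravo, Charlie, Delta}: service 504 + fixed 133 = 637
{Alpha, Delta}: P→Alpha 160, Q→Delta 35, R→Delta 216, S→Alpha 52, T→Alpha 85, U→Alpha 20, V→Alpha 22, W→Delta 50. Service 640; fixed 56; total 696.
{Alpha}: service 918 + fixed 24 = 942
(All 15 nonempty subsets were checked; Alpha, Bravo and Delta is lowest.)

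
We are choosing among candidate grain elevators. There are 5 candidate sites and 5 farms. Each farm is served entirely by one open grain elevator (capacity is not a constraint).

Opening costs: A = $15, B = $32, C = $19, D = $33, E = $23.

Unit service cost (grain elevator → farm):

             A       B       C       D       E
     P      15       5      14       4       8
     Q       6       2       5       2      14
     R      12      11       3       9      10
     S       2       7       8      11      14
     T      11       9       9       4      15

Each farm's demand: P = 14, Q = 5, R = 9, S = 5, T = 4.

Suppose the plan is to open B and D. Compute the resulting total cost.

Total cost: 263

Each farm is assigned to its cheapest site among the open ones.
{B, D}: P→D 4·14=56, Q→B 2·5=10, R→D 9·9=81, S→B 7·5=35, T→D 4·4=16. Service 198; fixed 65; total 263.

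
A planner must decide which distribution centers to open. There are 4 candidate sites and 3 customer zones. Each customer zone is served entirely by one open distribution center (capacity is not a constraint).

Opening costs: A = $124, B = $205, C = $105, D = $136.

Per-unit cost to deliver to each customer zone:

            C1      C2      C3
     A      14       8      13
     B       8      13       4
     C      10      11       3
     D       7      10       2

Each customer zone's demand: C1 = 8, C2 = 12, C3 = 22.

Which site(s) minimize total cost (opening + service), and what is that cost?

For any fixed open set, each customer zone goes to its cheapest open site; total = fixed + service.
{D}: C1→D 7·8=56, C2→D 10·12=120, C3→D 2·22=44. Service 220; fixed 136; total 356.
{C}: service 278 + fixed 105 = 383
{A, D}: service 196 + fixed 260 = 456
{A, B, C, D}: C1→D 7·8=56, C2→A 8·12=96, C3→D 2·22=44. Service 196; fixed 570; total 766.
No other subset beats 356.

Open D only; minimum total cost 356.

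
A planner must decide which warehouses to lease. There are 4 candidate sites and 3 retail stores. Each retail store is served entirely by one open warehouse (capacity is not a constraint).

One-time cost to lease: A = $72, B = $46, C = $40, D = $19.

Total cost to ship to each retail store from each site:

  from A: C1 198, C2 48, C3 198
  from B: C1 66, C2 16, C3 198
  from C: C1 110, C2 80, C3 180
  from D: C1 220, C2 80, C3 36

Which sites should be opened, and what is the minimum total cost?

Open B and D; minimum total cost 183.

For any fixed open set, each retail store goes to its cheapest open site; total = fixed + service.
{B, D}: C1→B 66, C2→B 16, C3→D 36. Service 118; fixed 65; total 183.
{B, C, D}: C1→B 66, C2→B 16, C3→D 36. Service 118; fixed 105; total 223.
{A, B, D}: C1→B 66, C2→B 16, C3→D 36. Service 118; fixed 137; total 255.
{A, B, C, D}: service 118 + fixed 177 = 295
No other subset beats 183.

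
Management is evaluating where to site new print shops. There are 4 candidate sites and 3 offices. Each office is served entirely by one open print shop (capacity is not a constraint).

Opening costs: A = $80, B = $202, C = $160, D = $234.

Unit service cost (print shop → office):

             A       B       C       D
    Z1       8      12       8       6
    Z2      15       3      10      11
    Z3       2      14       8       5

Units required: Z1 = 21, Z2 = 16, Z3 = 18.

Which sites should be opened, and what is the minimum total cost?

Open A only; minimum total cost 524.

For any fixed open set, each office goes to its cheapest open site; total = fixed + service.
{A}: Z1→A 8·21=168, Z2→A 15·16=240, Z3→A 2·18=36. Service 444; fixed 80; total 524.
{A, B}: service 252 + fixed 282 = 534
{A, C}: Z1→A 8·21=168, Z2→C 10·16=160, Z3→A 2·18=36. Service 364; fixed 240; total 604.
{A, B, C, D}: Z1→D 6·21=126, Z2→B 3·16=48, Z3→A 2·18=36. Service 210; fixed 676; total 886.
(All 15 nonempty subsets were checked; A only is lowest.)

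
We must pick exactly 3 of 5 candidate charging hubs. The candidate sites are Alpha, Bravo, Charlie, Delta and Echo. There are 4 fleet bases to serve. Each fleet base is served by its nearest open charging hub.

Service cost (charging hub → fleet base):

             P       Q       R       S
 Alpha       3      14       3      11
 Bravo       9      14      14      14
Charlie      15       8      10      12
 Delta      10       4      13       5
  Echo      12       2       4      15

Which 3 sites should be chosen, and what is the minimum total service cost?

Choose Alpha, Delta and Echo; total service cost 13.

With exactly 3 open, each fleet base uses its cheapest among the chosen.
{Alpha, Delta, Echo}: P→Alpha 3, Q→Echo 2, R→Alpha 3, S→Delta 5. Service cost 13.
{Alpha, Bravo, Delta}: service cost 15
{Alpha, Charlie, Delta}: service cost 15
Among all 10 size-3 choices, {Alpha, Delta, Echo} is lowest.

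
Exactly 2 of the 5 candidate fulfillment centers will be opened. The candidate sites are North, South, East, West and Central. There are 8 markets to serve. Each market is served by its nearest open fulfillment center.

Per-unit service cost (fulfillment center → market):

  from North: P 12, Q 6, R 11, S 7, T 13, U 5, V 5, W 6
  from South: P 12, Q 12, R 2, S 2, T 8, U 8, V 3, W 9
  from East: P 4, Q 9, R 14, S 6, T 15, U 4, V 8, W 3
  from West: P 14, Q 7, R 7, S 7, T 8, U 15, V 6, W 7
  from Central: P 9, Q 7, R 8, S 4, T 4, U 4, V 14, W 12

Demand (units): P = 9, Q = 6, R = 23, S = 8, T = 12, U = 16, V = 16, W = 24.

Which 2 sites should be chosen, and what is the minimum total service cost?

With exactly 2 open, each market uses its cheapest among the chosen.
{South, East}: P→East 4·9=36, Q→East 9·6=54, R→South 2·23=46, S→South 2·8=16, T→South 8·12=96, U→East 4·16=64, V→South 3·16=48, W→East 3·24=72. Service cost 432.
{South, Central}: service cost 561
{North, South}: service cost 574
Among all 10 size-2 choices, {South, East} is lowest.

Choose South and East; total service cost 432.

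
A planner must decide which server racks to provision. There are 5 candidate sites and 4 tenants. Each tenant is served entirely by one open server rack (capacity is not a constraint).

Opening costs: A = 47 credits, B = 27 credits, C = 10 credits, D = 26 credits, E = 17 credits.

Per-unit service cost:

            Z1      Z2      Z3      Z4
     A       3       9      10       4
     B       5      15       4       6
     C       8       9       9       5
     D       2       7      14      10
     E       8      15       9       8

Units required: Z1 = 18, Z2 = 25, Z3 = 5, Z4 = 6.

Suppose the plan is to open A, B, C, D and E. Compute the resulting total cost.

Each tenant is assigned to its cheapest site among the open ones.
{A, B, C, D, E}: Z1→D 2·18=36, Z2→D 7·25=175, Z3→B 4·5=20, Z4→A 4·6=24. Service 255; fixed 127; total 382.

Total cost: 382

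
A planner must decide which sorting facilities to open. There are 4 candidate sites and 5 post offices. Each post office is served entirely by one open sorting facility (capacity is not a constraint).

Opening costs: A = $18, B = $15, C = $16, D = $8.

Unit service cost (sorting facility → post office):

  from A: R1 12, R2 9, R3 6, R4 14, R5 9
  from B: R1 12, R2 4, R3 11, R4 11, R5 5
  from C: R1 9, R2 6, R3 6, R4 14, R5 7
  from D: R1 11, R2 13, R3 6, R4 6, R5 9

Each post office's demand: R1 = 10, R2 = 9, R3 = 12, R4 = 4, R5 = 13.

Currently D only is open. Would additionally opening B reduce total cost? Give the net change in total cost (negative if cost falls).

Yes — net change −118 (cost falls by 118).

Current service cost with {D}: 440.
Adding B: each post office re-picks its cheapest; new service cost 307, saving 133.
Extra fixed cost: 15. Net change = 15 − 133 = -118.
(Totals: 448 → 330.)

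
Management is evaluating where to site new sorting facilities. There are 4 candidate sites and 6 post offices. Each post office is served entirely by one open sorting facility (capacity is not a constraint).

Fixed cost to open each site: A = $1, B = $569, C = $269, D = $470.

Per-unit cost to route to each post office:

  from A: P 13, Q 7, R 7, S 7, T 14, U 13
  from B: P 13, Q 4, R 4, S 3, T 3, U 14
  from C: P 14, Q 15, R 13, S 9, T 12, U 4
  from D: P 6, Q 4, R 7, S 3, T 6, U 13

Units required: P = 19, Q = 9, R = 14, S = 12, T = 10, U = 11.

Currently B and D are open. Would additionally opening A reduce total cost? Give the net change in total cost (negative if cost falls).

Current service cost with {B, D}: 415.
Adding A: each post office re-picks its cheapest; new service cost 415, saving 0.
Extra fixed cost: 1. Net change = 1 − 0 = 1.
(Totals: 1454 → 1455.)

No — net change +1 (cost rises by 1).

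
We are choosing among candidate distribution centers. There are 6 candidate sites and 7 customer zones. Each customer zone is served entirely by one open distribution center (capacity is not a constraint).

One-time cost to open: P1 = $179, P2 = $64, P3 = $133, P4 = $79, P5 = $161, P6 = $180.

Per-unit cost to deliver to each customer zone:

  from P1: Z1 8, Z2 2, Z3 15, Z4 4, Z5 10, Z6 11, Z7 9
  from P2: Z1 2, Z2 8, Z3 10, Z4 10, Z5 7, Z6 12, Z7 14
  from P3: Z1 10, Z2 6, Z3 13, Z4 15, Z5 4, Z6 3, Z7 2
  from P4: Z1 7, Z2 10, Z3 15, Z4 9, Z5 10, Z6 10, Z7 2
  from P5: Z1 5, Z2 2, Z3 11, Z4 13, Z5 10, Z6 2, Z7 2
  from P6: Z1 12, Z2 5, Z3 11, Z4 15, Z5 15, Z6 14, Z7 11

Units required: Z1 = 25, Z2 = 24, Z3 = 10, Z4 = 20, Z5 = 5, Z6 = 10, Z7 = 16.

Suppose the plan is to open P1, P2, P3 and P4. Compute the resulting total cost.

Total cost: 815

Each customer zone is assigned to its cheapest site among the open ones.
{P1, P2, P3, P4}: Z1→P2 2·25=50, Z2→P1 2·24=48, Z3→P2 10·10=100, Z4→P1 4·20=80, Z5→P3 4·5=20, Z6→P3 3·10=30, Z7→P3 2·16=32. Service 360; fixed 455; total 815.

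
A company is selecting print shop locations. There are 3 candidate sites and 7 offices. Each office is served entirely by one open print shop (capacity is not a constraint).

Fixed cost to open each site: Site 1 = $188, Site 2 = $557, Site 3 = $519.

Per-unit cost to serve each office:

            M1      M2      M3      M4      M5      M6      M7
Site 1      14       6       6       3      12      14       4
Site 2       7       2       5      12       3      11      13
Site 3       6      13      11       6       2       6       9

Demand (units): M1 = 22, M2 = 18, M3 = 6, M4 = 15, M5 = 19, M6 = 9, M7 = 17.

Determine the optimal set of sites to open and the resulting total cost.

For any fixed open set, each office goes to its cheapest open site; total = fixed + service.
{Site 1}: M1→Site 1 14·22=308, M2→Site 1 6·18=108, M3→Site 1 6·6=36, M4→Site 1 3·15=45, M5→Site 1 12·19=228, M6→Site 1 14·9=126, M7→Site 1 4·17=68. Service 919; fixed 188; total 1107.
{Site 1, Site 3}: M1→Site 3 6·22=132, M2→Site 1 6·18=108, M3→Site 1 6·6=36, M4→Site 1 3·15=45, M5→Site 3 2·19=38, M6→Site 3 6·9=54, M7→Site 1 4·17=68. Service 481; fixed 707; total 1188.
{Site 1, Site 2}: service 489 + fixed 745 = 1234
{Site 1, Site 2, Site 3}: service 403 + fixed 1264 = 1667
No other subset beats 1107.

Open Site 1 only; minimum total cost 1107.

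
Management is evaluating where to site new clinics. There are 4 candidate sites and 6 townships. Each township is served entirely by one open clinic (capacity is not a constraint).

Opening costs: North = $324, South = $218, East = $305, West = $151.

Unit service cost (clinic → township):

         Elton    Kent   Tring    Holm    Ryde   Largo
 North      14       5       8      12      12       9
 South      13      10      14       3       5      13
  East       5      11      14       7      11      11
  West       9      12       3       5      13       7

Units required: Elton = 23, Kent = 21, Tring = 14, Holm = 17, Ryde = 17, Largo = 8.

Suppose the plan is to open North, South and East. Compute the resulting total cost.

Each township is assigned to its cheapest site among the open ones.
{North, South, East}: Elton→East 5·23=115, Kent→North 5·21=105, Tring→North 8·14=112, Holm→South 3·17=51, Ryde→South 5·17=85, Largo→North 9·8=72. Service 540; fixed 847; total 1387.

Total cost: 1387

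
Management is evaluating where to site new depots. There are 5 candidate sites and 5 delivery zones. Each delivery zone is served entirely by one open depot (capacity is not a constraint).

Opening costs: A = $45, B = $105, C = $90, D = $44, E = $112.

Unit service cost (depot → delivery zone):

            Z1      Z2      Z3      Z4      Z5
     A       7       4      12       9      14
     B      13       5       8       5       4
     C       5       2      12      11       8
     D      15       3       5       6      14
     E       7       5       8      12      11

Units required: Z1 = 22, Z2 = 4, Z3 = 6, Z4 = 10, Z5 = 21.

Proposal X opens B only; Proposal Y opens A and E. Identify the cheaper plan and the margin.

Proposal X is cheaper by 103.

Proposal X: {B}: Z1→B 13·22=286, Z2→B 5·4=20, Z3→B 8·6=48, Z4→B 5·10=50, Z5→B 4·21=84. Service 488; fixed 105; total 593.
Proposal Y: {A, E}: Z1→A 7·22=154, Z2→A 4·4=16, Z3→E 8·6=48, Z4→A 9·10=90, Z5→E 11·21=231. Service 539; fixed 157; total 696.
Difference: |593 − 696| = 103.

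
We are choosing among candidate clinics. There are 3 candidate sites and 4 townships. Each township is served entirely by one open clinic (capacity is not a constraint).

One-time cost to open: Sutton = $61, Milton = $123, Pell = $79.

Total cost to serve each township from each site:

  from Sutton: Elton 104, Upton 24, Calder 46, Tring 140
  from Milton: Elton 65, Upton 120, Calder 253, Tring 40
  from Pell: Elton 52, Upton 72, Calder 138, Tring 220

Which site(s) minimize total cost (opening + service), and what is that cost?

Open Sutton and Milton; minimum total cost 359.

For any fixed open set, each township goes to its cheapest open site; total = fixed + service.
{Sutton, Milton}: Elton→Milton 65, Upton→Sutton 24, Calder→Sutton 46, Tring→Milton 40. Service 175; fixed 184; total 359.
{Sutton}: service 314 + fixed 61 = 375
{Sutton, Pell}: service 262 + fixed 140 = 402
{Sutton, Milton, Pell}: service 162 + fixed 263 = 425
No other subset beats 359.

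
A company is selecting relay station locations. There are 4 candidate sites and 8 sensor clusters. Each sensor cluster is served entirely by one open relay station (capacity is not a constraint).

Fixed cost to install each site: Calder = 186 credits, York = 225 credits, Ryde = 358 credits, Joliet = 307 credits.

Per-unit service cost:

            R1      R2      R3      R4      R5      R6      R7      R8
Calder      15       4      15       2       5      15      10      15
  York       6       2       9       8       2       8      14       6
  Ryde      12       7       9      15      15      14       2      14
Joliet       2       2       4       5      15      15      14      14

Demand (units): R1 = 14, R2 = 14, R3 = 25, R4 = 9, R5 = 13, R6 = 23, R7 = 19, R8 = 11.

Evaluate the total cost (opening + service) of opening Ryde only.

Each sensor cluster is assigned to its cheapest site among the open ones.
{Ryde}: R1→Ryde 12·14=168, R2→Ryde 7·14=98, R3→Ryde 9·25=225, R4→Ryde 15·9=135, R5→Ryde 15·13=195, R6→Ryde 14·23=322, R7→Ryde 2·19=38, R8→Ryde 14·11=154. Service 1335; fixed 358; total 1693.

Total cost: 1693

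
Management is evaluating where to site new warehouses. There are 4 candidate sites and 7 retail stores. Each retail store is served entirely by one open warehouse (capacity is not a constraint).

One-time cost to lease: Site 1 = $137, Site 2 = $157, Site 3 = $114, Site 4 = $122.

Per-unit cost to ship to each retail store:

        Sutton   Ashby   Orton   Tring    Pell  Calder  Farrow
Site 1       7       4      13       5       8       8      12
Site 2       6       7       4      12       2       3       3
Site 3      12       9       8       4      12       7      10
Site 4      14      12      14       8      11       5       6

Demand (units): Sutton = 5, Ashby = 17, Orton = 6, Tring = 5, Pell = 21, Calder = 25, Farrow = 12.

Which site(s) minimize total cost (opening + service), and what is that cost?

For any fixed open set, each retail store goes to its cheapest open site; total = fixed + service.
{Site 2}: Sutton→Site 2 6·5=30, Ashby→Site 2 7·17=119, Orton→Site 2 4·6=24, Tring→Site 2 12·5=60, Pell→Site 2 2·21=42, Calder→Site 2 3·25=75, Farrow→Site 2 3·12=36. Service 386; fixed 157; total 543.
{Site 1, Site 2}: service 300 + fixed 294 = 594
{Site 2, Site 3}: Sutton→Site 2 6·5=30, Ashby→Site 2 7·17=119, Orton→Site 2 4·6=24, Tring→Site 3 4·5=20, Pell→Site 2 2·21=42, Calder→Site 2 3·25=75, Farrow→Site 2 3·12=36. Service 346; fixed 271; total 617.
{Site 1, Site 2, Site 3, Site 4}: service 295 + fixed 530 = 825
No other subset beats 543.

Open Site 2 only; minimum total cost 543.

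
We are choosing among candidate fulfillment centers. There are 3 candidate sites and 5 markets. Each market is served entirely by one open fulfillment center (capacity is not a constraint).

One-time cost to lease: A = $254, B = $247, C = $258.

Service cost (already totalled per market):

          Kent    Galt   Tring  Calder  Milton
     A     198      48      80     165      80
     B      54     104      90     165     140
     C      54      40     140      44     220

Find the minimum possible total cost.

For any fixed open set, each market goes to its cheapest open site; total = fixed + service.
{C}: Kent→C 54, Galt→C 40, Tring→C 140, Calder→C 44, Milton→C 220. Service 498; fixed 258; total 756.
{B}: service 553 + fixed 247 = 800
{A, C}: service 298 + fixed 512 = 810
{A, B, C}: Kent→B 54, Galt→C 40, Tring→A 80, Calder→C 44, Milton→A 80. Service 298; fixed 759; total 1057.
(All 7 nonempty subsets were checked; C only is lowest.)

Minimum total cost: 756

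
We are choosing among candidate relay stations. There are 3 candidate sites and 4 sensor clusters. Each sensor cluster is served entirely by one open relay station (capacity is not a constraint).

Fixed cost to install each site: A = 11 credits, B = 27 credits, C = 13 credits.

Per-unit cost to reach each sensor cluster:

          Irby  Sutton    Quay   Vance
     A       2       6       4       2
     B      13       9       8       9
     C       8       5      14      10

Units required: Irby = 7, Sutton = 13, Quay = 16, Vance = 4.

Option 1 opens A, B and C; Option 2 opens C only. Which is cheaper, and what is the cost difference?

Option 1: {A, B, C}: Irby→A 2·7=14, Sutton→C 5·13=65, Quay→A 4·16=64, Vance→A 2·4=8. Service 151; fixed 51; total 202.
Option 2: {C}: Irby→C 8·7=56, Sutton→C 5·13=65, Quay→C 14·16=224, Vance→C 10·4=40. Service 385; fixed 13; total 398.
Difference: |202 − 398| = 196.

Option 1 is cheaper by 196.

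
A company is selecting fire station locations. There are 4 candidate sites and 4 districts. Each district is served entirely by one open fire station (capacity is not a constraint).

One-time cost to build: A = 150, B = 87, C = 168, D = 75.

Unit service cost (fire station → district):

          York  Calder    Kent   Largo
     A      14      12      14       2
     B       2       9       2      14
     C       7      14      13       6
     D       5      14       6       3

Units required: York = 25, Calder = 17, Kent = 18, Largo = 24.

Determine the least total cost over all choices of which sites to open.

Minimum total cost: 473

For any fixed open set, each district goes to its cheapest open site; total = fixed + service.
{B, D}: York→B 2·25=50, Calder→B 9·17=153, Kent→B 2·18=36, Largo→D 3·24=72. Service 311; fixed 162; total 473.
{A, B}: service 287 + fixed 237 = 524
{A, B, D}: service 287 + fixed 312 = 599
{A, B, C, D}: service 287 + fixed 480 = 767
No other subset beats 473.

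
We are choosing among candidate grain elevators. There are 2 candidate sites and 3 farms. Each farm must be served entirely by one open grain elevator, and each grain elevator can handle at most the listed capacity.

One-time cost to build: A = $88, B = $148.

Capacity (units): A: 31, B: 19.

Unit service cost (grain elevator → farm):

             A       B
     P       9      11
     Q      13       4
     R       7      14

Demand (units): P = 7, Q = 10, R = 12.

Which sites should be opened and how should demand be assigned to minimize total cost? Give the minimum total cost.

Open {A}: P→A 9·7=63, Q→A 13·10=130, R→A 7·12=84.
Loads: A carries 29/31. Service 277; fixed 88; total 365.
Next best feasible plan costs 423.

Minimum total cost: 365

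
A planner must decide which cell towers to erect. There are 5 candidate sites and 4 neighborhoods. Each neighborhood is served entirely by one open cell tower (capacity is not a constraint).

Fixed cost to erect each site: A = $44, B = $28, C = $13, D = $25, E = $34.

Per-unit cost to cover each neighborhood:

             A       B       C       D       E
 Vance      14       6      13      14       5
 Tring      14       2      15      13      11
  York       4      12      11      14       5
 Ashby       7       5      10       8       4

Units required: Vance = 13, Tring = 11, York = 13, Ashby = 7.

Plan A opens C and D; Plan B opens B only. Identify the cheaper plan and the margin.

Plan B is cheaper by 230.

Plan A: {C, D}: Vance→C 13·13=169, Tring→D 13·11=143, York→C 11·13=143, Ashby→D 8·7=56. Service 511; fixed 38; total 549.
Plan B: {B}: Vance→B 6·13=78, Tring→B 2·11=22, York→B 12·13=156, Ashby→B 5·7=35. Service 291; fixed 28; total 319.
Difference: |549 − 319| = 230.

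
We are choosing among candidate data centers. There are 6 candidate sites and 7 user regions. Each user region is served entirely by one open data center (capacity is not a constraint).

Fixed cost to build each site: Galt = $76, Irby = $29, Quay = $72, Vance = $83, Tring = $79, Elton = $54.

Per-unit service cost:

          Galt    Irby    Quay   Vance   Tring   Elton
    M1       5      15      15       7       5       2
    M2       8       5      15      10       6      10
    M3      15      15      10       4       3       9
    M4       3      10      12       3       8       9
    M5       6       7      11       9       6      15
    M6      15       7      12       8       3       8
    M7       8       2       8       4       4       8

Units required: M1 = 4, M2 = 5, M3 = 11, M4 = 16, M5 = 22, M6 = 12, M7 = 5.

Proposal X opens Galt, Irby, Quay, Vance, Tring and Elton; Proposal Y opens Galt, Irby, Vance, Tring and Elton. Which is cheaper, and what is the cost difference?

Proposal X: {Galt, Irby, Quay, Vance, Tring, Elton}: M1→Elton 2·4=8, M2→Irby 5·5=25, M3→Tring 3·11=33, M4→Galt 3·16=48, M5→Galt 6·22=132, M6→Tring 3·12=36, M7→Irby 2·5=10. Service 292; fixed 393; total 685.
Proposal Y: {Galt, Irby, Vance, Tring, Elton}: M1→Elton 2·4=8, M2→Irby 5·5=25, M3→Tring 3·11=33, M4→Galt 3·16=48, M5→Galt 6·22=132, M6→Tring 3·12=36, M7→Irby 2·5=10. Service 292; fixed 321; total 613.
Difference: |685 − 613| = 72.

Proposal Y is cheaper by 72.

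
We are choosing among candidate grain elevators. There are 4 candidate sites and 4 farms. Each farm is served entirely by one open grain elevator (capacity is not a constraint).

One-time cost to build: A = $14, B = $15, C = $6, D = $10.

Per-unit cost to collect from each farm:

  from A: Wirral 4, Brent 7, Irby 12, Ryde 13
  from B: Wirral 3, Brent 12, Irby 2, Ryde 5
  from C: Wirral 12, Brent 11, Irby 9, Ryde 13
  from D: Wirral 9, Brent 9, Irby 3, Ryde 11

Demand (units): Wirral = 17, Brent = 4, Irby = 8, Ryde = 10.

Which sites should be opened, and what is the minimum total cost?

Open A and B; minimum total cost 174.

For any fixed open set, each farm goes to its cheapest open site; total = fixed + service.
{A, B}: Wirral→B 3·17=51, Brent→A 7·4=28, Irby→B 2·8=16, Ryde→B 5·10=50. Service 145; fixed 29; total 174.
{B, D}: service 153 + fixed 25 = 178
{A, B, C}: Wirral→B 3·17=51, Brent→A 7·4=28, Irby→B 2·8=16, Ryde→B 5·10=50. Service 145; fixed 35; total 180.
{A, B, C, D}: Wirral→B 3·17=51, Brent→A 7·4=28, Irby→B 2·8=16, Ryde→B 5·10=50. Service 145; fixed 45; total 190.
(All 15 nonempty subsets were checked; A and B is lowest.)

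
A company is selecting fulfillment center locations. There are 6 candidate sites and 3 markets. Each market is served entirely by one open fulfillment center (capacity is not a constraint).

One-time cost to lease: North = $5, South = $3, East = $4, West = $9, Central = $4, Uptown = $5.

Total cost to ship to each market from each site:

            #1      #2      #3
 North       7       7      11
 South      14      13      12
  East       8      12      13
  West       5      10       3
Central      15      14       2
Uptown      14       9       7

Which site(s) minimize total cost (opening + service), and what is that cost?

For any fixed open set, each market goes to its cheapest open site; total = fixed + service.
{North, Central}: #1→North 7, #2→North 7, #3→Central 2. Service 16; fixed 9; total 25.
{West}: #1→West 5, #2→West 10, #3→West 3. Service 18; fixed 9; total 27.
{North, South, Central}: service 16 + fixed 12 = 28
{North, South, East, West, Central, Uptown}: #1→West 5, #2→North 7, #3→Central 2. Service 14; fixed 30; total 44.
No other subset beats 25.

Open North and Central; minimum total cost 25.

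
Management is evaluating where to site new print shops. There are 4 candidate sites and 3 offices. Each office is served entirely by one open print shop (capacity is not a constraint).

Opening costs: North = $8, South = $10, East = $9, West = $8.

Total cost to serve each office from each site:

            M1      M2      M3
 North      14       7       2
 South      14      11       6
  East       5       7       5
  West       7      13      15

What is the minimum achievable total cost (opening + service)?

Minimum total cost: 26

For any fixed open set, each office goes to its cheapest open site; total = fixed + service.
{East}: M1→East 5, M2→East 7, M3→East 5. Service 17; fixed 9; total 26.
{North}: M1→North 14, M2→North 7, M3→North 2. Service 23; fixed 8; total 31.
{North, East}: service 14 + fixed 17 = 31
{North, South, East, West}: service 14 + fixed 35 = 49
No other subset beats 26.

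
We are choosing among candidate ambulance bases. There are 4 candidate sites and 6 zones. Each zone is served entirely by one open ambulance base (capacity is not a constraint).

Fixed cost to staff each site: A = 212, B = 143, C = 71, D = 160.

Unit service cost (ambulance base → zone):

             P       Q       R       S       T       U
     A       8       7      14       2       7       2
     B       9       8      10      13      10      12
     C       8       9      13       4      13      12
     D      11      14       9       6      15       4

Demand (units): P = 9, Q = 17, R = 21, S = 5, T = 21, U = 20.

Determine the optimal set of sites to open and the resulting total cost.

For any fixed open set, each zone goes to its cheapest open site; total = fixed + service.
{A}: P→A 8·9=72, Q→A 7·17=119, R→A 14·21=294, S→A 2·5=10, T→A 7·21=147, U→A 2·20=40. Service 682; fixed 212; total 894.
{A, C}: P→A 8·9=72, Q→A 7·17=119, R→C 13·21=273, S→A 2·5=10, T→A 7·21=147, U→A 2·20=40. Service 661; fixed 283; total 944.
{A, D}: service 577 + fixed 372 = 949
{A, B, C, D}: service 577 + fixed 586 = 1163
No other subset beats 894.

Open A only; minimum total cost 894.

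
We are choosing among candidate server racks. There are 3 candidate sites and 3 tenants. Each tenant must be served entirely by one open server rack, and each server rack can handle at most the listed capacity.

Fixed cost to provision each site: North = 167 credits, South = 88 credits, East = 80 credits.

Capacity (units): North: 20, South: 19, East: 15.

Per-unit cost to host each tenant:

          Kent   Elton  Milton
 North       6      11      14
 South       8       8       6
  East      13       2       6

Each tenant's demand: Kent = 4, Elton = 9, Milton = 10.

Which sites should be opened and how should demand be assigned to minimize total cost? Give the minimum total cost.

Open {South, East}: Kent→South 8·4=32, Elton→East 2·9=18, Milton→South 6·10=60.
Loads: South carries 14/19, East carries 9/15. Service 110; fixed 168; total 278.
Next best feasible plan costs 298.

Minimum total cost: 278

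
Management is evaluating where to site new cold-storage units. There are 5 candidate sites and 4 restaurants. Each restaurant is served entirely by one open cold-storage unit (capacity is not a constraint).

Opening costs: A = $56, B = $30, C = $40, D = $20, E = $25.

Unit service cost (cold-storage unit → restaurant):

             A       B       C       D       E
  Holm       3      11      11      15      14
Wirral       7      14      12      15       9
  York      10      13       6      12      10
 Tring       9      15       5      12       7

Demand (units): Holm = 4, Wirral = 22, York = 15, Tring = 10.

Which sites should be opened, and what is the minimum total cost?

For any fixed open set, each restaurant goes to its cheapest open site; total = fixed + service.
{A, C}: Holm→A 3·4=12, Wirral→A 7·22=154, York→C 6·15=90, Tring→C 5·10=50. Service 306; fixed 96; total 402.
{A, C, D}: Holm→A 3·4=12, Wirral→A 7·22=154, York→C 6·15=90, Tring→C 5·10=50. Service 306; fixed 116; total 422.
{A, C, E}: service 306 + fixed 121 = 427
{A, B, C, D, E}: service 306 + fixed 171 = 477
No other subset beats 402.

Open A and C; minimum total cost 402.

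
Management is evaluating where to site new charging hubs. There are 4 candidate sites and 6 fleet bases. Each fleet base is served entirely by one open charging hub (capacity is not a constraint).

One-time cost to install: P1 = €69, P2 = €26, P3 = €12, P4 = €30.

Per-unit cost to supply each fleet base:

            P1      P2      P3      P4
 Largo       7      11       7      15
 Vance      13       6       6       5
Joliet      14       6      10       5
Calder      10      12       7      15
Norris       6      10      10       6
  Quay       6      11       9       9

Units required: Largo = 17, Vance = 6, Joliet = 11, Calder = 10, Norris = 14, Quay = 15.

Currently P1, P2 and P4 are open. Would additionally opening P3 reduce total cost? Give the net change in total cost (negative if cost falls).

Yes — net change −18 (cost falls by 18).

Current service cost with {P1, P2, P4}: 478.
Adding P3: each fleet base re-picks its cheapest; new service cost 448, saving 30.
Extra fixed cost: 12. Net change = 12 − 30 = -18.
(Totals: 603 → 585.)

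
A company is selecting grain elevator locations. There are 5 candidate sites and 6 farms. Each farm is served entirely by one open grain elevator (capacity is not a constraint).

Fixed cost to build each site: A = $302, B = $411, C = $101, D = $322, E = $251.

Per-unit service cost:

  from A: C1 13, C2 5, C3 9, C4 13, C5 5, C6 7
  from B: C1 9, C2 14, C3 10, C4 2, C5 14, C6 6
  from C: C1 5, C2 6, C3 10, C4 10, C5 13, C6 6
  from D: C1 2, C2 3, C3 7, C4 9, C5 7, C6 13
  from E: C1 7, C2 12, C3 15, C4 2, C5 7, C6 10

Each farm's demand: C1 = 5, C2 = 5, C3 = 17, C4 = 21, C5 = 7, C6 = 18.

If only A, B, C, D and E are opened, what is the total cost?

Total cost: 1716

Each farm is assigned to its cheapest site among the open ones.
{A, B, C, D, E}: C1→D 2·5=10, C2→D 3·5=15, C3→D 7·17=119, C4→B 2·21=42, C5→A 5·7=35, C6→B 6·18=108. Service 329; fixed 1387; total 1716.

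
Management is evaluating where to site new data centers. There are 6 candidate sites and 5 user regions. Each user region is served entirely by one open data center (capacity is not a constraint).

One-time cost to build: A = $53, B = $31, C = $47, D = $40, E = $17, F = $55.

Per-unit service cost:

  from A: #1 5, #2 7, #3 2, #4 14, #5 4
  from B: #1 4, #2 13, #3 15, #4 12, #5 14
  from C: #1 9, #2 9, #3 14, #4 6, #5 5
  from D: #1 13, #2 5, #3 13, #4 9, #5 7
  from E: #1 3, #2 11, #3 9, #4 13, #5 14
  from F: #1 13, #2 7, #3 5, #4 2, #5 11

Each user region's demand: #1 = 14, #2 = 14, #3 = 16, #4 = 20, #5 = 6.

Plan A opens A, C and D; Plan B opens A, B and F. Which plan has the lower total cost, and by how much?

Plan B is cheaper by 67.

Plan A: {A, C, D}: #1→A 5·14=70, #2→D 5·14=70, #3→A 2·16=32, #4→C 6·20=120, #5→A 4·6=24. Service 316; fixed 140; total 456.
Plan B: {A, B, F}: #1→B 4·14=56, #2→A 7·14=98, #3→A 2·16=32, #4→F 2·20=40, #5→A 4·6=24. Service 250; fixed 139; total 389.
Difference: |456 − 389| = 67.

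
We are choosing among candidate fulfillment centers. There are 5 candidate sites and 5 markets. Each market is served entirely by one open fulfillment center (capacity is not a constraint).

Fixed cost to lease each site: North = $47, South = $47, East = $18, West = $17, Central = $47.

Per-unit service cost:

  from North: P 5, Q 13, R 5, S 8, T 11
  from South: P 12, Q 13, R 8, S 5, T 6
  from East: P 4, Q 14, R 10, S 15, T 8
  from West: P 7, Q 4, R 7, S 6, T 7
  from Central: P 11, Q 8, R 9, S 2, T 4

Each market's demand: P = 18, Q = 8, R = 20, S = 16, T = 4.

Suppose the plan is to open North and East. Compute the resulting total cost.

Each market is assigned to its cheapest site among the open ones.
{North, East}: P→East 4·18=72, Q→North 13·8=104, R→North 5·20=100, S→North 8·16=128, T→East 8·4=32. Service 436; fixed 65; total 501.

Total cost: 501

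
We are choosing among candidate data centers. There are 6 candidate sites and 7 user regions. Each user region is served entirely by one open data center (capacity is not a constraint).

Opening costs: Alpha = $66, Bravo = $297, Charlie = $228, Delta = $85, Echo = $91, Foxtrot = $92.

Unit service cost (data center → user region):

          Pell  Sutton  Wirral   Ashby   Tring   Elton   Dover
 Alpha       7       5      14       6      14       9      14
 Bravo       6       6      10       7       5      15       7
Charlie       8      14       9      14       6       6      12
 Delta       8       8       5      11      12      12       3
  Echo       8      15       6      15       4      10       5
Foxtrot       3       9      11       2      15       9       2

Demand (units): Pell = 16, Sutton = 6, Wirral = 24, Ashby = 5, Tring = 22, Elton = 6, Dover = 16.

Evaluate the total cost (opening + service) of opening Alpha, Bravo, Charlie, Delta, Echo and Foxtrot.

Total cost: 1223

Each user region is assigned to its cheapest site among the open ones.
{Alpha, Bravo, Charlie, Delta, Echo, Foxtrot}: Pell→Foxtrot 3·16=48, Sutton→Alpha 5·6=30, Wirral→Delta 5·24=120, Ashby→Foxtrot 2·5=10, Tring→Echo 4·22=88, Elton→Charlie 6·6=36, Dover→Foxtrot 2·16=32. Service 364; fixed 859; total 1223.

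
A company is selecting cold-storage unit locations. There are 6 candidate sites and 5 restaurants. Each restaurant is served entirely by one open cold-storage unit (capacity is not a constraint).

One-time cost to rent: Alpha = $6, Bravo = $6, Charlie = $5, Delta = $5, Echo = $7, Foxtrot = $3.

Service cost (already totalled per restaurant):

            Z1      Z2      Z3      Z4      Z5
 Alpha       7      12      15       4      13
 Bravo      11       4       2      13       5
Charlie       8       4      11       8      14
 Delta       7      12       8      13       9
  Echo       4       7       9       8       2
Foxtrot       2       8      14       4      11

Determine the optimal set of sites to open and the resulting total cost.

For any fixed open set, each restaurant goes to its cheapest open site; total = fixed + service.
{Bravo, Foxtrot}: Z1→Foxtrot 2, Z2→Bravo 4, Z3→Bravo 2, Z4→Foxtrot 4, Z5→Bravo 5. Service 17; fixed 9; total 26.
{Bravo, Echo, Foxtrot}: service 14 + fixed 16 = 30
{Bravo, Charlie, Foxtrot}: service 17 + fixed 14 = 31
{Alpha, Bravo, Charlie, Delta, Echo, Foxtrot}: service 14 + fixed 32 = 46
No other subset beats 26.

Open Bravo and Foxtrot; minimum total cost 26.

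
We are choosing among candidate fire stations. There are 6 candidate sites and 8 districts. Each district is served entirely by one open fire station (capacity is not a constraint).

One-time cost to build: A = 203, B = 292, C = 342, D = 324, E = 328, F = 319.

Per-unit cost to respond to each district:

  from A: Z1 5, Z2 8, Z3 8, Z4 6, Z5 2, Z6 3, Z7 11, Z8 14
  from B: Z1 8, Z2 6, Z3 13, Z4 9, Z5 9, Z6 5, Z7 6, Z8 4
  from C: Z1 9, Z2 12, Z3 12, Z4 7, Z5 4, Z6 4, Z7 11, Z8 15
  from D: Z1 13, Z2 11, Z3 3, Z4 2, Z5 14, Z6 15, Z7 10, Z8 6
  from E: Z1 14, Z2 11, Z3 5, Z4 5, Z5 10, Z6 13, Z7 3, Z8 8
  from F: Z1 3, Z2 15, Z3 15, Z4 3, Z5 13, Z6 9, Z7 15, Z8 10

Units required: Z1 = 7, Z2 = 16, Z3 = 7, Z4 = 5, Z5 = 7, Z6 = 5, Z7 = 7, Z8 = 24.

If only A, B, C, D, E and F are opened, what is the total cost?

Total cost: 2102

Each district is assigned to its cheapest site among the open ones.
{A, B, C, D, E, F}: Z1→F 3·7=21, Z2→B 6·16=96, Z3→D 3·7=21, Z4→D 2·5=10, Z5→A 2·7=14, Z6→A 3·5=15, Z7→E 3·7=21, Z8→B 4·24=96. Service 294; fixed 1808; total 2102.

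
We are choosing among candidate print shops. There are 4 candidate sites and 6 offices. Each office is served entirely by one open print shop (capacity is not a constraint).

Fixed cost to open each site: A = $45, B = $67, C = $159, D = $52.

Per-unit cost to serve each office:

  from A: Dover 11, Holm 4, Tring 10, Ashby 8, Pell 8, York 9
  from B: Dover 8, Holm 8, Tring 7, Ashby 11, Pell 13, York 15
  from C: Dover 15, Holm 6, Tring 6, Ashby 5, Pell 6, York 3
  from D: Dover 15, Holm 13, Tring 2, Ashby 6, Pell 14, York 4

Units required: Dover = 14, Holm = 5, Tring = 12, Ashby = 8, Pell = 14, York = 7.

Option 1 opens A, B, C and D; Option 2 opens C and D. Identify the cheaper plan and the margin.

Option 1: {A, B, C, D}: Dover→B 8·14=112, Holm→A 4·5=20, Tring→D 2·12=24, Ashby→C 5·8=40, Pell→C 6·14=84, York→C 3·7=21. Service 301; fixed 323; total 624.
Option 2: {C, D}: Dover→C 15·14=210, Holm→C 6·5=30, Tring→D 2·12=24, Ashby→C 5·8=40, Pell→C 6·14=84, York→C 3·7=21. Service 409; fixed 211; total 620.
Difference: |624 − 620| = 4.

Option 2 is cheaper by 4.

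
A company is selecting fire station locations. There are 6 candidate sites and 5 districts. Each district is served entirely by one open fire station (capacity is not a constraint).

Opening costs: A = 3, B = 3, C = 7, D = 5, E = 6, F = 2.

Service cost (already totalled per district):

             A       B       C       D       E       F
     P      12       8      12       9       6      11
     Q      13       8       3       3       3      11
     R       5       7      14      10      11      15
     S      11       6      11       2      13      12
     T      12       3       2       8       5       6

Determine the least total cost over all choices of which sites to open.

Minimum total cost: 31

For any fixed open set, each district goes to its cheapest open site; total = fixed + service.
{B, D}: P→B 8, Q→D 3, R→B 7, S→D 2, T→B 3. Service 23; fixed 8; total 31.
{A, B, D}: service 21 + fixed 11 = 32
{B, D, F}: service 23 + fixed 10 = 33
{A, B, C, D, E, F}: service 18 + fixed 26 = 44
No other subset beats 31.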